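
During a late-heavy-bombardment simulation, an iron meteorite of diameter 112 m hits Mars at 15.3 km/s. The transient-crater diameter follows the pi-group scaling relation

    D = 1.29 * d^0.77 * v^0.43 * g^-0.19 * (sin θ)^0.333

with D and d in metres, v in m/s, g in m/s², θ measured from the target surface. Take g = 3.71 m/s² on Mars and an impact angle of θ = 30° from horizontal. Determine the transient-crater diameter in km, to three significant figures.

D ≈ 1.90 km

In SI units: v = 15300 m/s.
d^0.77 = 112^0.77 = 37.84
v^0.43 = 15300^0.43 = 63.01
g^-0.19 = 3.71^-0.19 = 0.7795
(sin 30°)^0.333 = 0.5000^0.333 = 0.7939
D = 1.29 × 37.84 × 63.01 × 0.7795 × 0.7939 = 1903 m
   = 1.903 km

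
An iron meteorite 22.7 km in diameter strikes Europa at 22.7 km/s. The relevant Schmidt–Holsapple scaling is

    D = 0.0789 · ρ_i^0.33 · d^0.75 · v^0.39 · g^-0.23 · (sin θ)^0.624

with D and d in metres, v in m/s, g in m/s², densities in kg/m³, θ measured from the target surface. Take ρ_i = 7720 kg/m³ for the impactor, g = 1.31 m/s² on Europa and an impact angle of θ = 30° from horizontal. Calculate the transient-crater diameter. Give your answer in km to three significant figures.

In SI units: d = 22700 m, v = 22700 m/s.
ρ_i^0.33 = 7720^0.33 = 19.18
d^0.75 = 22700^0.75 = 1849
v^0.39 = 22700^0.39 = 49.99
g^-0.23 = 1.31^-0.23 = 0.9398
(sin 30°)^0.624 = 0.5000^0.624 = 0.6489
D = 0.0789 × 19.18 × 1849 × 49.99 × 0.9398 × 0.6489 = 85302 m
   = 85.30 km

D ≈ 85.3 km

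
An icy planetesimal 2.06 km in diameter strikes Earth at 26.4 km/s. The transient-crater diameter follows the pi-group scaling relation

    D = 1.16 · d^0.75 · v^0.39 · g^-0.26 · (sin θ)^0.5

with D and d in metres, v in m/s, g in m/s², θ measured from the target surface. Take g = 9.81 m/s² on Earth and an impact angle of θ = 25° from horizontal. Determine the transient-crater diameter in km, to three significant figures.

In SI units: d = 2060 m, v = 26400 m/s.
d^0.75 = 2060^0.75 = 305.8
v^0.39 = 26400^0.39 = 53.02
g^-0.26 = 9.81^-0.26 = 0.5523
(sin 25°)^0.5 = 0.4226^0.5 = 0.6501
D = 1.16 × 305.8 × 53.02 × 0.5523 × 0.6501 = 6753 m
   = 6.753 km

D ≈ 6.75 km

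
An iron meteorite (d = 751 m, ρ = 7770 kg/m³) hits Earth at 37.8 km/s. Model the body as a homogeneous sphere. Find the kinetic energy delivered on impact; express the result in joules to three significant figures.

E ≈ 1.23 × 10^21 J

v = 37800 m/s.
Mass m = (π/6) ρ d³ = (π/6) × 7770 × (751)³ = 1.723 × 10^12 kg
E = ½ m v² = 0.5 × 1.723 × 10^12 × (37800)² = 1.231 × 10^21 J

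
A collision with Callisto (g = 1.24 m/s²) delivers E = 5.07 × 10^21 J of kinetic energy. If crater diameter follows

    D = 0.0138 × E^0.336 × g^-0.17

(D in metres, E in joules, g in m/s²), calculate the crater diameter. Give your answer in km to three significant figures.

D ≈ 261 km

E^0.336 = (5.07 × 10^21)^0.336 = 1.963 × 10^7
g^-0.17 = 1.24^-0.17 = 0.9641
D = 0.0138 × 1.963 × 10^7 × 0.9641 = 2.612 × 10^5 m
   = 261.2 km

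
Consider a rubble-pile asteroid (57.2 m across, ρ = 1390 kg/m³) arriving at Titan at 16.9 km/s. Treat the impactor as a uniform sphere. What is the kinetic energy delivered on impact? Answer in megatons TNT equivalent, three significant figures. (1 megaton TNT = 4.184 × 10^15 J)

E ≈ 4.65 Mt TNT

v = 16900 m/s.
Mass m = (π/6) ρ d³ = (π/6) × 1390 × (57.2)³ = 1.362 × 10^8 kg
E = ½ m v² = 0.5 × 1.362 × 10^8 × (16900)² = 1.945 × 10^16 J
   = 1.945 × 10^16 / 4.184×10^15 = 4.649 Mt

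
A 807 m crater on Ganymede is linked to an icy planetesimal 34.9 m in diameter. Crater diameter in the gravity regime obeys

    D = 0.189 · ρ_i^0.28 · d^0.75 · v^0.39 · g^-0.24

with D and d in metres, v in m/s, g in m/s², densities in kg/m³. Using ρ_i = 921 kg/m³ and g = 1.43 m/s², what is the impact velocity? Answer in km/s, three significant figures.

v ≈ 20.4 km/s

Rearranging for v: v = [D / (0.189 · 921^0.28 · 34.9^0.75 · 1.43^-0.24)]^(1/0.39).
921^0.28 = 6.761
34.9^0.75 = 14.36
1.43^-0.24 = 0.9177
Denominator = 0.189 × 6.761 × 14.36 × 0.9177 = 16.84
D / 16.84 = 807 / 16.84 = 47.92
v = 47.92^(1/0.39) = 47.92^2.5641 = 20371 m/s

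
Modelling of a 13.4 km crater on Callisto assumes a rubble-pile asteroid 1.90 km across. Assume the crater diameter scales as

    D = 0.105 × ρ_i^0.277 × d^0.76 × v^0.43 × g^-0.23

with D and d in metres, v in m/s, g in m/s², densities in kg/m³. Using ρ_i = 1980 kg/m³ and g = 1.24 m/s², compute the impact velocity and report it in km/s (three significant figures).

v ≈ 10.1 km/s

Rearranging for v: v = [D / (0.105 · 1980^0.277 · 1900^0.76 · 1.24^-0.23)]^(1/0.43).
D = 13400 m.
1980^0.277 = 8.188
1900^0.76 = 310.4
1.24^-0.23 = 0.9517
Denominator = 0.105 × 8.188 × 310.4 × 0.9517 = 254.0
D / 254.0 = 13400 / 254.0 = 52.76
v = 52.76^(1/0.43) = 52.76^2.3256 = 10125 m/s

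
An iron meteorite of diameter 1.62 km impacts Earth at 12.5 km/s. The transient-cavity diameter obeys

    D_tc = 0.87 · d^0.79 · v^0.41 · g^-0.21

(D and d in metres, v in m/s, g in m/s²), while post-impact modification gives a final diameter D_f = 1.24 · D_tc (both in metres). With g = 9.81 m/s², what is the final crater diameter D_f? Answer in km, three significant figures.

In SI: d = 1620 m, v = 12500 m/s.
d^0.79 = 1620^0.79 = 343.2
v^0.41 = 12500^0.41 = 47.83
g^-0.21 = 9.81^-0.21 = 0.6191
D_tc = 0.87 × 343.2 × 47.83 × 0.6191 = 8842 m
D_f = 1.24 × 8842 = 10964 m
     = 10.96 km

D_f ≈ 11.0 km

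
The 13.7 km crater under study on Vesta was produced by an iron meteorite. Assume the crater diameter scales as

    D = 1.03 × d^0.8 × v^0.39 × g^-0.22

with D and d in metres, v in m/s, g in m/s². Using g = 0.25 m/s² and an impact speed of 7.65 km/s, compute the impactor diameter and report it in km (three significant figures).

Rearranging for d: d = [D / (1.03 · 7650^0.39 · 0.25^-0.22)]^(1/0.8).
D = 13700 m.
7650^0.39 = 32.71
0.25^-0.22 = 1.357
Denominator = 1.03 × 32.71 × 1.357 = 45.72
D / 45.72 = 13700 / 45.72 = 299.7
d = 299.7^(1/0.8) = 299.7^1.25 = 1247 m

d ≈ 1.25 km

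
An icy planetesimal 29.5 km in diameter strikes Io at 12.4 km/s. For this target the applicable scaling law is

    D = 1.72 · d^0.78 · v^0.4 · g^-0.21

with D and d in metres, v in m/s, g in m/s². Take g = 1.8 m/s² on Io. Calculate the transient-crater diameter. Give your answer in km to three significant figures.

D ≈ 202 km

In SI units: d = 29500 m, v = 12400 m/s.
d^0.78 = 29500^0.78 = 3065
v^0.4 = 12400^0.4 = 43.39
g^-0.21 = 1.8^-0.21 = 0.8839
D = 1.72 × 3065 × 43.39 × 0.8839 = 2.022 × 10^5 m
   = 202.2 km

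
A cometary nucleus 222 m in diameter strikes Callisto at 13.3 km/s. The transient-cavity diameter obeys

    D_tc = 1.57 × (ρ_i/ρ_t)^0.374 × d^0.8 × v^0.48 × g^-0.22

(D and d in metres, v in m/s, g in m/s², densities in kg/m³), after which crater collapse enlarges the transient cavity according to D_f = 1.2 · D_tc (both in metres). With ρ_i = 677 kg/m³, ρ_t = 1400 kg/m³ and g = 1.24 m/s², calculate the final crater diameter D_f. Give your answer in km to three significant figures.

v = 13300 m/s.
(ρ_i/ρ_t)^0.374 = (677/1400)^0.374 = 0.7621
d^0.8 = 222^0.8 = 75.35
v^0.48 = 13300^0.48 = 95.38
g^-0.22 = 1.24^-0.22 = 0.9538
D_tc = 1.57 × 0.7621 × 75.35 × 95.38 × 0.9538 = 8202 m
D_f = 1.2 × 8202 = 9842 m
     = 9.842 km

D_f ≈ 9.84 km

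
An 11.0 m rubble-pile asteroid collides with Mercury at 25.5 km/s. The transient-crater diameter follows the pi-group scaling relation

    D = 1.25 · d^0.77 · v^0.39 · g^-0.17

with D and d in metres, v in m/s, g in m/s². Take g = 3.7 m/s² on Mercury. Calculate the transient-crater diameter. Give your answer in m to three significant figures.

In SI units: v = 25500 m/s.
d^0.77 = 11^0.77 = 6.337
v^0.39 = 25500^0.39 = 52.31
g^-0.17 = 3.7^-0.17 = 0.8006
D = 1.25 × 6.337 × 52.31 × 0.8006 = 331.7 m

D ≈ 332 m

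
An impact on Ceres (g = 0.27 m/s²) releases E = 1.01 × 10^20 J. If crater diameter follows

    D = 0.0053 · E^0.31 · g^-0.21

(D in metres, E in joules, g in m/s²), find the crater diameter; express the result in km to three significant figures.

D ≈ 11.1 km

E^0.31 = (1.01 × 10^20)^0.31 = 1.590 × 10^6
g^-0.21 = 0.27^-0.21 = 1.316
D = 0.0053 × 1.590 × 10^6 × 1.316 = 11090 m
   = 11.09 km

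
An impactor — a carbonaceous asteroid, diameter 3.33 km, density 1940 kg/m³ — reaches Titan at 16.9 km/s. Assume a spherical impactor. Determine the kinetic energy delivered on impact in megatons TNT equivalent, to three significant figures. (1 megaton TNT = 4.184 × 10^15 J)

d = 3330 m; v = 16900 m/s.
Mass m = (π/6) ρ d³ = (π/6) × 1940 × (3330)³ = 3.751 × 10^13 kg
E = ½ m v² = 0.5 × 3.751 × 10^13 × (16900)² = 5.357 × 10^21 J
   = 5.357 × 10^21 / 4.184×10^15 = 1.280 × 10^6 Mt

E ≈ 1.28 × 10^6 Mt TNT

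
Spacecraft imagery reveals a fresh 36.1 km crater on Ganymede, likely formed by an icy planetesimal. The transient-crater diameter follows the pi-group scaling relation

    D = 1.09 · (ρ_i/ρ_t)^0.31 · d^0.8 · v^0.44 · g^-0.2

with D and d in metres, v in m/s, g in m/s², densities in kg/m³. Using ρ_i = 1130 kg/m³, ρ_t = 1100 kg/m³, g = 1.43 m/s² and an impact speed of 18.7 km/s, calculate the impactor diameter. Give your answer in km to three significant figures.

d ≈ 2.16 km

Rearranging for d: d = [D / (1.09 · (1130/1100)^0.31 · 18700^0.44 · 1.43^-0.2)]^(1/0.8).
D = 36100 m.
(1130/1100)^0.31 = 1.008
18700^0.44 = 75.79
1.43^-0.2 = 0.9310
Denominator = 1.09 × 1.008 × 75.79 × 0.9310 = 77.53
D / 77.53 = 36100 / 77.53 = 465.6
d = 465.6^(1/0.8) = 465.6^1.25 = 2163 m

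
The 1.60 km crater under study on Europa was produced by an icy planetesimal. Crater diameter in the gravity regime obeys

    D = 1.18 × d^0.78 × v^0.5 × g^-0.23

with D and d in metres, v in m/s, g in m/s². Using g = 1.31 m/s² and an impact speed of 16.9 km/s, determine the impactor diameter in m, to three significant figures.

Rearranging for d: d = [D / (1.18 · 16900^0.5 · 1.31^-0.23)]^(1/0.78).
D = 1600 m.
16900^0.5 = 130.0
1.31^-0.23 = 0.9398
Denominator = 1.18 × 130.0 × 0.9398 = 144.2
D / 144.2 = 1600 / 144.2 = 11.10
d = 11.10^(1/0.78) = 11.10^1.2821 = 21.89 m

d ≈ 21.9 m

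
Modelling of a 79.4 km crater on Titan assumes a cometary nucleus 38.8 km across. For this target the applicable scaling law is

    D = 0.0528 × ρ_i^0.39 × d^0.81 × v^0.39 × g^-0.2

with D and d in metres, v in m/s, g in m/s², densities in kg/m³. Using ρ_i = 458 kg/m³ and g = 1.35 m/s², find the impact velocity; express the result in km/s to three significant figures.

Rearranging for v: v = [D / (0.0528 · 458^0.39 · 38800^0.81 · 1.35^-0.2)]^(1/0.39).
D = 79400 m.
458^0.39 = 10.91
38800^0.81 = 5211
1.35^-0.2 = 0.9417
Denominator = 0.0528 × 10.91 × 5211 × 0.9417 = 2827
D / 2827 = 79400 / 2827 = 28.09
v = 28.09^(1/0.39) = 28.09^2.5641 = 5179 m/s

v ≈ 5.18 km/s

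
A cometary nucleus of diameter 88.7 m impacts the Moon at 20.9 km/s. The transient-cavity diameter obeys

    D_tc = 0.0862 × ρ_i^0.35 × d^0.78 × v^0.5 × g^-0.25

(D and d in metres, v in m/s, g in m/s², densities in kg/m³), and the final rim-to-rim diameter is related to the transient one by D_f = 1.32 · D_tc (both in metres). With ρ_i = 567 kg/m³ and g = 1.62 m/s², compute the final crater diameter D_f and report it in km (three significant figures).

D_f ≈ 4.44 km

v = 20900 m/s.
ρ_i^0.35 = 567^0.35 = 9.199
d^0.78 = 88.7^0.78 = 33.07
v^0.5 = 20900^0.5 = 144.6
g^-0.25 = 1.62^-0.25 = 0.8864
D_tc = 0.0862 × 9.199 × 33.07 × 144.6 × 0.8864 = 3361 m
D_f = 1.32 × 3361 = 4437 m
     = 4.437 km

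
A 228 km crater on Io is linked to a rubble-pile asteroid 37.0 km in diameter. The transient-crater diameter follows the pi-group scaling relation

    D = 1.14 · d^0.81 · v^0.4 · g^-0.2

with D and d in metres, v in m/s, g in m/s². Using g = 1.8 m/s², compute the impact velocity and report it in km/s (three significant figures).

Rearranging for v: v = [D / (1.14 · 37000^0.81 · 1.8^-0.2)]^(1/0.4).
D = 228000 m.
37000^0.81 = 5015
1.8^-0.2 = 0.8891
Denominator = 1.14 × 5015 × 0.8891 = 5083
D / 5083 = 228000 / 5083 = 44.86
v = 44.86^(1/0.4) = 44.86^2.5 = 13479 m/s

v ≈ 13.5 km/s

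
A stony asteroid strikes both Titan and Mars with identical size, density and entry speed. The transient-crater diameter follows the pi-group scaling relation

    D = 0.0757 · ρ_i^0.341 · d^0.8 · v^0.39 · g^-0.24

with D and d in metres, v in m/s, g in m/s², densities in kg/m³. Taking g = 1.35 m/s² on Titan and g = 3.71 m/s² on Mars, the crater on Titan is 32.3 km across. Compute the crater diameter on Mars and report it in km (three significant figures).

D ≈ 25.3 km

All impactor-dependent factors cancel in the ratio, leaving D_Mars/D_Titan = (g_Mars/g_Titan)^-0.24.
(3.71/1.35)^-0.24 = 2.748^-0.24 = 0.7846
D_Mars = 0.7846 × 32.3 km = 25.3 km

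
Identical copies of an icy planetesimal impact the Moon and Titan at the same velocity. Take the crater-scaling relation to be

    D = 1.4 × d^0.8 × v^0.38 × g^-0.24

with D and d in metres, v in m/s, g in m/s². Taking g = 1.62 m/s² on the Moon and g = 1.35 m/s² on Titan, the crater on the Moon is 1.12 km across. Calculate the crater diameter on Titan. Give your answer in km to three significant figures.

D ≈ 1.17 km

All impactor-dependent factors cancel in the ratio, leaving D_Titan/D_Moon = (g_Titan/g_Moon)^-0.24.
(1.35/1.62)^-0.24 = 0.8333^-0.24 = 1.045
D_Titan = 1.045 × 1.12 km = 1.17 km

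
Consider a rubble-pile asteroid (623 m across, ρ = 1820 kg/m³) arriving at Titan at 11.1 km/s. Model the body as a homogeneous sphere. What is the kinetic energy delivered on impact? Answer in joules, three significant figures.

v = 11100 m/s.
Mass m = (π/6) ρ d³ = (π/6) × 1820 × (623)³ = 2.304 × 10^11 kg
E = ½ m v² = 0.5 × 2.304 × 10^11 × (11100)² = 1.419 × 10^19 J

E ≈ 1.42 × 10^19 J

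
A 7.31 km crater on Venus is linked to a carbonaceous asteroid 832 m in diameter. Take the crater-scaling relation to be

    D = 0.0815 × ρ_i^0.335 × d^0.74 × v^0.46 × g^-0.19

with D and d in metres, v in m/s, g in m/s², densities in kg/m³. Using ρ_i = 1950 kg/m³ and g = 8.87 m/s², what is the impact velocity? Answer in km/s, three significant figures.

Rearranging for v: v = [D / (0.0815 · 1950^0.335 · 832^0.74 · 8.87^-0.19)]^(1/0.46).
D = 7310 m.
1950^0.335 = 12.65
832^0.74 = 144.8
8.87^-0.19 = 0.6605
Denominator = 0.0815 × 12.65 × 144.8 × 0.6605 = 98.60
D / 98.60 = 7310 / 98.60 = 74.14
v = 74.14^(1/0.46) = 74.14^2.1739 = 11623 m/s

v ≈ 11.6 km/s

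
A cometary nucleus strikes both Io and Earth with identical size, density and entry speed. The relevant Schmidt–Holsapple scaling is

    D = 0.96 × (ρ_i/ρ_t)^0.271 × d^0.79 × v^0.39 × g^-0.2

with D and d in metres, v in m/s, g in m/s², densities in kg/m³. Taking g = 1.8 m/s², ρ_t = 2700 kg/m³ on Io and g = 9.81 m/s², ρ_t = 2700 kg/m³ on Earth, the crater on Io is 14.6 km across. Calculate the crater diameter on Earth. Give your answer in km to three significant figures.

D ≈ 10.4 km

The impactor-only factors (d, v, ρ_i) cancel in the ratio, leaving D_Earth/D_Io = (g_Earth/g_Io)^-0.2 · (ρ_t,Io/ρ_t,Earth)^0.271.
(9.81/1.8)^-0.2 = 5.450^-0.2 = 0.7124
(2700/2700)^0.271 = 1.000^0.271 = 1.000
Ratio = 0.7124 × 1.000 = 0.7124
D_Earth = 0.7124 × 14.6 km = 10.4 km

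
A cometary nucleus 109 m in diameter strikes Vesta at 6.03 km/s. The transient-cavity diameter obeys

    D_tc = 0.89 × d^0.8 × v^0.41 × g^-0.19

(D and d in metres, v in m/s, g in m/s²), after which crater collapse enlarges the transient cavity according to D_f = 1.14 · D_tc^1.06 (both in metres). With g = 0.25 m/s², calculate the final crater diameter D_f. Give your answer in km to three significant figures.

v = 6030 m/s.
d^0.8 = 109^0.8 = 42.65
v^0.41 = 6030^0.41 = 35.48
g^-0.19 = 0.25^-0.19 = 1.301
D_tc = 0.89 × 42.65 × 35.48 × 1.301 = 1752 m
D_f = 1.14 × (1752)^1.06 = 3126 m
     = 3.126 km

D_f ≈ 3.13 km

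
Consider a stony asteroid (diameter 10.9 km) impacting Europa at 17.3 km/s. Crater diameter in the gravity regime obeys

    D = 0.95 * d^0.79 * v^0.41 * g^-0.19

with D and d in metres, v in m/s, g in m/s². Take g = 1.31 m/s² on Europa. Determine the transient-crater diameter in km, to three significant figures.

D ≈ 76.3 km

In SI units: d = 10900 m, v = 17300 m/s.
d^0.79 = 10900^0.79 = 1547
v^0.41 = 17300^0.41 = 54.65
g^-0.19 = 1.31^-0.19 = 0.9500
D = 0.95 × 1547 × 54.65 × 0.9500 = 76301 m
   = 76.30 km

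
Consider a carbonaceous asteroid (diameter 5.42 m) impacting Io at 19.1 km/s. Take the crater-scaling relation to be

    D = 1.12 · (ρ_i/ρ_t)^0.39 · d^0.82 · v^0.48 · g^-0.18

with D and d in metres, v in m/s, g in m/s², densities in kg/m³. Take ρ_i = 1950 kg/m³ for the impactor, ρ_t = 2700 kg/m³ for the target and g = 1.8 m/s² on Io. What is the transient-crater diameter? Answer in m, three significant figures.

In SI units: v = 19100 m/s.
(ρ_i/ρ_t)^0.39 = (1950/2700)^0.39 = 0.8808
d^0.82 = 5.42^0.82 = 3.998
v^0.48 = 19100^0.48 = 113.5
g^-0.18 = 1.8^-0.18 = 0.8996
D = 1.12 × 0.8808 × 3.998 × 113.5 × 0.8996 = 402.7 m

D ≈ 403 m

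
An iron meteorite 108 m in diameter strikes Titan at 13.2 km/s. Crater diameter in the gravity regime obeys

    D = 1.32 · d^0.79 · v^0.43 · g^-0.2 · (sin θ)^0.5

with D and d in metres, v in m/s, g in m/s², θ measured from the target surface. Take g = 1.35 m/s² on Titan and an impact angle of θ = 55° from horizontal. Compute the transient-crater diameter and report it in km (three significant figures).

In SI units: v = 13200 m/s.
d^0.79 = 108^0.79 = 40.40
v^0.43 = 13200^0.43 = 59.14
g^-0.2 = 1.35^-0.2 = 0.9417
(sin 55°)^0.5 = 0.8192^0.5 = 0.9051
D = 1.32 × 40.40 × 59.14 × 0.9417 × 0.9051 = 2688 m
   = 2.688 km

D ≈ 2.69 km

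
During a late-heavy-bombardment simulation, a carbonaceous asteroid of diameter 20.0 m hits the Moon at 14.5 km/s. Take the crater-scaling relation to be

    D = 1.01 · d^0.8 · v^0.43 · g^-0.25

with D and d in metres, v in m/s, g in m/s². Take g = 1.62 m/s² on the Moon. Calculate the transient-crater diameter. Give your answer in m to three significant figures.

D ≈ 606 m

In SI units: v = 14500 m/s.
d^0.8 = 20^0.8 = 10.99
v^0.43 = 14500^0.43 = 61.57
g^-0.25 = 1.62^-0.25 = 0.8864
D = 1.01 × 10.99 × 61.57 × 0.8864 = 605.8 m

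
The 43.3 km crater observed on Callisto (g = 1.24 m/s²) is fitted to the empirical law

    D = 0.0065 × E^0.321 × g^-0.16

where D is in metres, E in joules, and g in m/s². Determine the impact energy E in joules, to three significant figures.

E ≈ 2.01 × 10^21 J

Rearranging: E = [D / (0.0065 · g^-0.16)]^(1/0.321).
D = 43300 m.
g^-0.16 = 1.24^-0.16 = 0.9662
D / (0.0065 × 0.9662) = 43300 / (6.280 × 10^-3) = 6.895 × 10^6
E = (6.895 × 10^6)^3.1153 = 2.014 × 10^21 J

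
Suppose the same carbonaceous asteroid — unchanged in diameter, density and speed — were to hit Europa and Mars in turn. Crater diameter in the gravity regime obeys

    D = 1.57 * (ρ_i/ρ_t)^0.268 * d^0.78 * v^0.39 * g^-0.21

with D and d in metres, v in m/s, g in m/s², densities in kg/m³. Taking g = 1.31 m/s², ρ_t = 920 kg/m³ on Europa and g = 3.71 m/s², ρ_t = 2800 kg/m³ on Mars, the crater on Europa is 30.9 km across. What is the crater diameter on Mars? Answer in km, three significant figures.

The impactor-only factors (d, v, ρ_i) cancel in the ratio, leaving D_Mars/D_Europa = (g_Mars/g_Europa)^-0.21 · (ρ_t,Europa/ρ_t,Mars)^0.268.
(3.71/1.31)^-0.21 = 2.832^-0.21 = 0.8036
(920/2800)^0.268 = 0.3286^0.268 = 0.7421
Ratio = 0.8036 × 0.7421 = 0.5964
D_Mars = 0.5964 × 30.9 km = 18.4 km

D ≈ 18.4 km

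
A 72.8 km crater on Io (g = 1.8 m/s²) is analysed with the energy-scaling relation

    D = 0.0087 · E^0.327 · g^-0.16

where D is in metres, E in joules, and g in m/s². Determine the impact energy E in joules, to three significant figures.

Rearranging: E = [D / (0.0087 · g^-0.16)]^(1/0.327).
D = 72800 m.
g^-0.16 = 1.8^-0.16 = 0.9102
D / (0.0087 × 0.9102) = 72800 / (7.919 × 10^-3) = 9.193 × 10^6
E = (9.193 × 10^6)^3.0581 = 1.972 × 10^21 J

E ≈ 1.97 × 10^21 J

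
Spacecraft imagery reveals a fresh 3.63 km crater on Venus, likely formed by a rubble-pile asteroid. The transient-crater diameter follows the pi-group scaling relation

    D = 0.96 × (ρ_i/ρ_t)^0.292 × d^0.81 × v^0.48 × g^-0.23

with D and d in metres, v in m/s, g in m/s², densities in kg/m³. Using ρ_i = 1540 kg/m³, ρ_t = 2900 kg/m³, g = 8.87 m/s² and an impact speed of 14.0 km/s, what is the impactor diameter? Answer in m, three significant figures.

Rearranging for d: d = [D / (0.96 · (1540/2900)^0.292 · 14000^0.48 · 8.87^-0.23)]^(1/0.81).
D = 3630 m.
(1540/2900)^0.292 = 0.8313
14000^0.48 = 97.76
8.87^-0.23 = 0.6053
Denominator = 0.96 × 0.8313 × 97.76 × 0.6053 = 47.22
D / 47.22 = 3630 / 47.22 = 76.87
d = 76.87^(1/0.81) = 76.87^1.2346 = 212.9 m

d ≈ 213 m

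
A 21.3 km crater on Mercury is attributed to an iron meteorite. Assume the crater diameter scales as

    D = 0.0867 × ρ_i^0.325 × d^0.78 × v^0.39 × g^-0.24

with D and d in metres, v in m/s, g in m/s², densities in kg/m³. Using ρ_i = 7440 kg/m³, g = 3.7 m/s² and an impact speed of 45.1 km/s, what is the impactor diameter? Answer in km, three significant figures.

d ≈ 1.40 km

Rearranging for d: d = [D / (0.0867 · 7440^0.325 · 45100^0.39 · 3.7^-0.24)]^(1/0.78).
D = 21300 m.
7440^0.325 = 18.12
45100^0.39 = 65.33
3.7^-0.24 = 0.7305
Denominator = 0.0867 × 18.12 × 65.33 × 0.7305 = 74.97
D / 74.97 = 21300 / 74.97 = 284.1
d = 284.1^(1/0.78) = 284.1^1.2821 = 1398 m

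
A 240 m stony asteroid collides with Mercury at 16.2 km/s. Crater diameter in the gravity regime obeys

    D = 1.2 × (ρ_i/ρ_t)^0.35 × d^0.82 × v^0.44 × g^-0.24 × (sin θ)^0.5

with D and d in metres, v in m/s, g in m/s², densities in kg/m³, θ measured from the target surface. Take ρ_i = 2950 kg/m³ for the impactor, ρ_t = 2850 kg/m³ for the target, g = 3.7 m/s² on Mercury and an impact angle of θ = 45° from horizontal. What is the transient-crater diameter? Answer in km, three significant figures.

D ≈ 4.75 km

In SI units: v = 16200 m/s.
(ρ_i/ρ_t)^0.35 = (2950/2850)^0.35 = 1.012
d^0.82 = 240^0.82 = 89.49
v^0.44 = 16200^0.44 = 71.15
g^-0.24 = 3.7^-0.24 = 0.7305
(sin 45°)^0.5 = 0.7071^0.5 = 0.8409
D = 1.2 × 1.012 × 89.49 × 71.15 × 0.7305 × 0.8409 = 4750 m
   = 4.750 km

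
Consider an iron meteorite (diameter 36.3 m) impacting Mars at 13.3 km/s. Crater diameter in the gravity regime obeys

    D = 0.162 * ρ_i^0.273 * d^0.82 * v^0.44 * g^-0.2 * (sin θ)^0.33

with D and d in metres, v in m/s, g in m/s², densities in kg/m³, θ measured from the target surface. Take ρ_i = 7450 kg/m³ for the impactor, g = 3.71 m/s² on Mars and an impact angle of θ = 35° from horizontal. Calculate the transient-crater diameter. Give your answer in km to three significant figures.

In SI units: v = 13300 m/s.
ρ_i^0.273 = 7450^0.273 = 11.41
d^0.82 = 36.3^0.82 = 19.02
v^0.44 = 13300^0.44 = 65.24
g^-0.2 = 3.71^-0.2 = 0.7694
(sin 35°)^0.33 = 0.5736^0.33 = 0.8324
D = 0.162 × 11.41 × 19.02 × 65.24 × 0.7694 × 0.8324 = 1469 m
   = 1.469 km

D ≈ 1.47 km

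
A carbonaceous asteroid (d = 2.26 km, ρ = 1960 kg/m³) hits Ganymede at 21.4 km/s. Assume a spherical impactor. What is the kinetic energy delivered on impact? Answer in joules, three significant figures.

d = 2260 m; v = 21400 m/s.
Mass m = (π/6) ρ d³ = (π/6) × 1960 × (2260)³ = 1.185 × 10^13 kg
E = ½ m v² = 0.5 × 1.185 × 10^13 × (21400)² = 2.713 × 10^21 J

E ≈ 2.71 × 10^21 J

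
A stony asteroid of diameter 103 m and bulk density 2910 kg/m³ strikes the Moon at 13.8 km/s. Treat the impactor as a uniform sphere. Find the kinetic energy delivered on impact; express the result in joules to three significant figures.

v = 13800 m/s.
Mass m = (π/6) ρ d³ = (π/6) × 2910 × (103)³ = 1.665 × 10^9 kg
E = ½ m v² = 0.5 × 1.665 × 10^9 × (13800)² = 1.585 × 10^17 J

E ≈ 1.59 × 10^17 J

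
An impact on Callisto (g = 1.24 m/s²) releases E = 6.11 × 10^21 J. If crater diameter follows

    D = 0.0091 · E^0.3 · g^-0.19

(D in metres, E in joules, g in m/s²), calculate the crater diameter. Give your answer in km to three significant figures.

D ≈ 30.0 km

E^0.3 = (6.11 × 10^21)^0.3 = 3.434 × 10^6
g^-0.19 = 1.24^-0.19 = 0.9600
D = 0.0091 × 3.434 × 10^6 × 0.9600 = 29999 m
   = 30.00 km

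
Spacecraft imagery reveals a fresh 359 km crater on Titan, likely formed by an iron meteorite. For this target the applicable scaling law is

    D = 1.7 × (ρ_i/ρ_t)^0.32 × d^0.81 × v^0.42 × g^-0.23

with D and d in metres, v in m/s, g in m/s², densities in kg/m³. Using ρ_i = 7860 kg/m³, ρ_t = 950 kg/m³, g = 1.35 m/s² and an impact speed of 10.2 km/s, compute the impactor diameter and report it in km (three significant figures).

d ≈ 14.8 km

Rearranging for d: d = [D / (1.7 · (7860/950)^0.32 · 10200^0.42 · 1.35^-0.23)]^(1/0.81).
D = 359000 m.
(7860/950)^0.32 = 1.966
10200^0.42 = 48.26
1.35^-0.23 = 0.9333
Denominator = 1.7 × 1.966 × 48.26 × 0.9333 = 150.5
D / 150.5 = 359000 / 150.5 = 2385
d = 2385^(1/0.81) = 2385^1.2346 = 14786 m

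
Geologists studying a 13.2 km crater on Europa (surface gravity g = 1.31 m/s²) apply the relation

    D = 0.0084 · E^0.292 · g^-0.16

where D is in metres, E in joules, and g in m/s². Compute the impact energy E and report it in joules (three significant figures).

Rearranging: E = [D / (0.0084 · g^-0.16)]^(1/0.292).
D = 13200 m.
g^-0.16 = 1.31^-0.16 = 0.9577
D / (0.0084 × 0.9577) = 13200 / (8.045 × 10^-3) = 1.641 × 10^6
E = (1.641 × 10^6)^3.4247 = 1.927 × 10^21 J

E ≈ 1.93 × 10^21 J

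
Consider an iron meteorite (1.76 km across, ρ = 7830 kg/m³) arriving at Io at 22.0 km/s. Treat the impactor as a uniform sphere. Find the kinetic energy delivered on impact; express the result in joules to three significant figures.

E ≈ 5.41 × 10^21 J

d = 1760 m; v = 22000 m/s.
Mass m = (π/6) ρ d³ = (π/6) × 7830 × (1760)³ = 2.235 × 10^13 kg
E = ½ m v² = 0.5 × 2.235 × 10^13 × (22000)² = 5.409 × 10^21 J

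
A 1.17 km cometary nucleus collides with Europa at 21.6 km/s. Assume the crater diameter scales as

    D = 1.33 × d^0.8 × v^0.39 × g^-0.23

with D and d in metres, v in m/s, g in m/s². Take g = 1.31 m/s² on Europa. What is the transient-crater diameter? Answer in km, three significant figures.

In SI units: d = 1170 m, v = 21600 m/s.
d^0.8 = 1170^0.8 = 284.8
v^0.39 = 21600^0.39 = 49.03
g^-0.23 = 1.31^-0.23 = 0.9398
D = 1.33 × 284.8 × 49.03 × 0.9398 = 17454 m
   = 17.45 km

D ≈ 17.5 km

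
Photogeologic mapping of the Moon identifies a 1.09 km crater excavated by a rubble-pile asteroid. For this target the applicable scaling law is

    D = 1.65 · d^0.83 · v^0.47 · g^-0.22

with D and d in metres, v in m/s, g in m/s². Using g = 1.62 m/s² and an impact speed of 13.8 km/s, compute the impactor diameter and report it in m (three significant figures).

Rearranging for d: d = [D / (1.65 · 13800^0.47 · 1.62^-0.22)]^(1/0.83).
D = 1090 m.
13800^0.47 = 88.26
1.62^-0.22 = 0.8993
Denominator = 1.65 × 88.26 × 0.8993 = 131.0
D / 131.0 = 1090 / 131.0 = 8.321
d = 8.321^(1/0.83) = 8.321^1.2048 = 12.84 m

d ≈ 12.8 m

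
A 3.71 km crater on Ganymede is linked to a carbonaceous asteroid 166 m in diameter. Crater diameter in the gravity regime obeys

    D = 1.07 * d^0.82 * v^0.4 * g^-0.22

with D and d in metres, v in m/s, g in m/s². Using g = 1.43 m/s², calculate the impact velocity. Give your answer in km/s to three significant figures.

v ≈ 24.2 km/s

Rearranging for v: v = [D / (1.07 · 166^0.82 · 1.43^-0.22)]^(1/0.4).
D = 3710 m.
166^0.82 = 66.14
1.43^-0.22 = 0.9243
Denominator = 1.07 × 66.14 × 0.9243 = 65.41
D / 65.41 = 3710 / 65.41 = 56.72
v = 56.72^(1/0.4) = 56.72^2.5 = 24229 m/s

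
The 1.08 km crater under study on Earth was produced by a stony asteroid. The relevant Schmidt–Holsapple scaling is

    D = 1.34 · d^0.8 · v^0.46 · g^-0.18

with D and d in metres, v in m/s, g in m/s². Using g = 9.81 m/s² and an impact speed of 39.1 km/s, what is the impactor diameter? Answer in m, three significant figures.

Rearranging for d: d = [D / (1.34 · 39100^0.46 · 9.81^-0.18)]^(1/0.8).
D = 1080 m.
39100^0.46 = 129.5
9.81^-0.18 = 0.6630
Denominator = 1.34 × 129.5 × 0.6630 = 115.1
D / 115.1 = 1080 / 115.1 = 9.383
d = 9.383^(1/0.8) = 9.383^1.25 = 16.42 m

d ≈ 16.4 m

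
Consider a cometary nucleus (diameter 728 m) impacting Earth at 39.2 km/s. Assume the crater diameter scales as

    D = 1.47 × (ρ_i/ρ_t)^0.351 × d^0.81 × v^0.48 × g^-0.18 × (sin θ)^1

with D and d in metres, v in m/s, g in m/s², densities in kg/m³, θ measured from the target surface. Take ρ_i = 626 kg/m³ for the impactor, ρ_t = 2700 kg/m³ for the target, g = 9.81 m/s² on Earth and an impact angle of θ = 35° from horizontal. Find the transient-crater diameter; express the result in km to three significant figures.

In SI units: v = 39200 m/s.
(ρ_i/ρ_t)^0.351 = (626/2700)^0.351 = 0.5987
d^0.81 = 728^0.81 = 208.1
v^0.48 = 39200^0.48 = 160.2
g^-0.18 = 9.81^-0.18 = 0.6630
(sin 35°)^1 = 0.5736^1 = 0.5736
D = 1.47 × 0.5987 × 208.1 × 160.2 × 0.6630 × 0.5736 = 11158 m
   = 11.16 km

D ≈ 11.2 km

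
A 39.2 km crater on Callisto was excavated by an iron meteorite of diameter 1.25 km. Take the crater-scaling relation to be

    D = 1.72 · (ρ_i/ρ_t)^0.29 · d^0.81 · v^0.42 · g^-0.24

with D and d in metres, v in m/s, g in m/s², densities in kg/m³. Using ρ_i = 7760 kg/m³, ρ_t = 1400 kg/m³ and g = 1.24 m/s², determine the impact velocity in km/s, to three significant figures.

v ≈ 8.77 km/s

Rearranging for v: v = [D / (1.72 · (7760/1400)^0.29 · 1250^0.81 · 1.24^-0.24)]^(1/0.42).
D = 39200 m.
(7760/1400)^0.29 = 1.643
1250^0.81 = 322.5
1.24^-0.24 = 0.9497
Denominator = 1.72 × 1.643 × 322.5 × 0.9497 = 865.5
D / 865.5 = 39200 / 865.5 = 45.29
v = 45.29^(1/0.42) = 45.29^2.381 = 8769 m/s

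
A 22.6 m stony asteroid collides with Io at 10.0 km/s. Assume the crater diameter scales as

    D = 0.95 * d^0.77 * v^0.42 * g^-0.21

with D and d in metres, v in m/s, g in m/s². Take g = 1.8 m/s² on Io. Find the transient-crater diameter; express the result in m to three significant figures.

In SI units: v = 10000 m/s.
d^0.77 = 22.6^0.77 = 11.03
v^0.42 = 10000^0.42 = 47.86
g^-0.21 = 1.8^-0.21 = 0.8839
D = 0.95 × 11.03 × 47.86 × 0.8839 = 443.3 m

D ≈ 443 m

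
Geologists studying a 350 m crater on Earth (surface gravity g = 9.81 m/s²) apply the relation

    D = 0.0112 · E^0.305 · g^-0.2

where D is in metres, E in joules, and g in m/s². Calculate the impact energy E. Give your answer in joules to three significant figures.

Rearranging: E = [D / (0.0112 · g^-0.2)]^(1/0.305).
g^-0.2 = 9.81^-0.2 = 0.6334
D / (0.0112 × 0.6334) = 350 / (7.094 × 10^-3) = 4.934 × 10^4
E = (4.934 × 10^4)^3.2787 = 2.441 × 10^15 J

E ≈ 2.44 × 10^15 J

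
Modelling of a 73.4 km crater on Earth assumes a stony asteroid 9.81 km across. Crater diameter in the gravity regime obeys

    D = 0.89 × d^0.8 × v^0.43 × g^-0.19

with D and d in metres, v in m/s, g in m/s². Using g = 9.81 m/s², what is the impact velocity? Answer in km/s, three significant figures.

v ≈ 27.9 km/s

Rearranging for v: v = [D / (0.89 · 9810^0.8 · 9.81^-0.19)]^(1/0.43).
D = 73400 m.
9810^0.8 = 1561
9.81^-0.19 = 0.6480
Denominator = 0.89 × 1561 × 0.6480 = 900.3
D / 900.3 = 73400 / 900.3 = 81.53
v = 81.53^(1/0.43) = 81.53^2.3256 = 27859 m/s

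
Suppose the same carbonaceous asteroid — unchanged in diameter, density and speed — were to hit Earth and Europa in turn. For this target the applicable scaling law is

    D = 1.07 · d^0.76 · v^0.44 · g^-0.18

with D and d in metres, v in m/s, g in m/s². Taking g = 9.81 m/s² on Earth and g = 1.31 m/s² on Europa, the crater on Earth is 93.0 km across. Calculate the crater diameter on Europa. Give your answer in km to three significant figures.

All impactor-dependent factors cancel in the ratio, leaving D_Europa/D_Earth = (g_Europa/g_Earth)^-0.18.
(1.31/9.81)^-0.18 = 0.1335^-0.18 = 1.437
D_Europa = 1.437 × 93.0 km = 134 km

D ≈ 134 km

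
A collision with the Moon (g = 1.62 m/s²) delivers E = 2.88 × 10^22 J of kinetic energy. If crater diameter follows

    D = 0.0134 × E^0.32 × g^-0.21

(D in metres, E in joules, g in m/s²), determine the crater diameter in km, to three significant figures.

E^0.32 = (2.88 × 10^22)^0.32 = 1.538 × 10^7
g^-0.21 = 1.62^-0.21 = 0.9037
D = 0.0134 × 1.538 × 10^7 × 0.9037 = 1.862 × 10^5 m
   = 186.2 km

D ≈ 186 km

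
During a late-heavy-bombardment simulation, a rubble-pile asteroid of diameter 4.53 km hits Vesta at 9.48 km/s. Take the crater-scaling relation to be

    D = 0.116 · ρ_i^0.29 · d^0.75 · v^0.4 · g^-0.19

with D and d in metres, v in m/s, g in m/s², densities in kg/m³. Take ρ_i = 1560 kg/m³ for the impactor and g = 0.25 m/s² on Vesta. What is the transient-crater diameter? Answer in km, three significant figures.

In SI units: d = 4530 m, v = 9480 m/s.
ρ_i^0.29 = 1560^0.29 = 8.433
d^0.75 = 4530^0.75 = 552.2
v^0.4 = 9480^0.4 = 38.97
g^-0.19 = 0.25^-0.19 = 1.301
D = 0.116 × 8.433 × 552.2 × 38.97 × 1.301 = 27387 m
   = 27.39 km

D ≈ 27.4 km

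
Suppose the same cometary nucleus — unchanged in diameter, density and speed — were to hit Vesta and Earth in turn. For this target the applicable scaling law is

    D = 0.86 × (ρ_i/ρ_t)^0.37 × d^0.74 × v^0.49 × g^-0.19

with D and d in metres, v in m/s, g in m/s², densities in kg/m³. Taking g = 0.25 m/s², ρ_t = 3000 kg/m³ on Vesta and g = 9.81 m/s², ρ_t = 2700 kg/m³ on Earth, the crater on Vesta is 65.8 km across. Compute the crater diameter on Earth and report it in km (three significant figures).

D ≈ 34.1 km

The impactor-only factors (d, v, ρ_i) cancel in the ratio, leaving D_Earth/D_Vesta = (g_Earth/g_Vesta)^-0.19 · (ρ_t,Vesta/ρ_t,Earth)^0.37.
(9.81/0.25)^-0.19 = 39.24^-0.19 = 0.4980
(3000/2700)^0.37 = 1.111^0.37 = 1.040
Ratio = 0.4980 × 1.040 = 0.5179
D_Earth = 0.5179 × 65.8 km = 34.1 km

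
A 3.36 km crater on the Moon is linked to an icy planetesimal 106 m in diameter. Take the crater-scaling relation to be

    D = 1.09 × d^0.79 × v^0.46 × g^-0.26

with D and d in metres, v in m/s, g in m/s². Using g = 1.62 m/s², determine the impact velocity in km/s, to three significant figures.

Rearranging for v: v = [D / (1.09 · 106^0.79 · 1.62^-0.26)]^(1/0.46).
D = 3360 m.
106^0.79 = 39.81
1.62^-0.26 = 0.8821
Denominator = 1.09 × 39.81 × 0.8821 = 38.28
D / 38.28 = 3360 / 38.28 = 87.77
v = 87.77^(1/0.46) = 87.77^2.1739 = 16774 m/s

v ≈ 16.8 km/s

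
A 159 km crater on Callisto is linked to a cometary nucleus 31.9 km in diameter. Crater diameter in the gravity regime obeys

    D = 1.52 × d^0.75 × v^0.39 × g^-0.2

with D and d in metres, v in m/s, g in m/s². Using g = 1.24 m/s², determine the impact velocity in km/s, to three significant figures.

v ≈ 18.1 km/s

Rearranging for v: v = [D / (1.52 · 31900^0.75 · 1.24^-0.2)]^(1/0.39).
D = 159000 m.
31900^0.75 = 2387
1.24^-0.2 = 0.9579
Denominator = 1.52 × 2387 × 0.9579 = 3475
D / 3475 = 159000 / 3475 = 45.76
v = 45.76^(1/0.39) = 45.76^2.5641 = 18099 m/s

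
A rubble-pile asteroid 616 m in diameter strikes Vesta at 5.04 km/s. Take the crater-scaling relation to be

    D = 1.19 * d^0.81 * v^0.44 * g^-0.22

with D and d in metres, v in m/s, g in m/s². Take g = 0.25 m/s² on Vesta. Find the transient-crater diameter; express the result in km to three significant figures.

In SI units: v = 5040 m/s.
d^0.81 = 616^0.81 = 181.8
v^0.44 = 5040^0.44 = 42.57
g^-0.22 = 0.25^-0.22 = 1.357
D = 1.19 × 181.8 × 42.57 × 1.357 = 12498 m
   = 12.50 km

D ≈ 12.5 km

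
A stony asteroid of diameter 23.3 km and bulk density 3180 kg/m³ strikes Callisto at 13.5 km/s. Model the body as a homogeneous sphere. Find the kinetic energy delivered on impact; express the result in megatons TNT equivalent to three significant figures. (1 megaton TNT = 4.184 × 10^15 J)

E ≈ 4.59 × 10^8 Mt TNT

d = 23300 m; v = 13500 m/s.
Mass m = (π/6) ρ d³ = (π/6) × 3180 × (23300)³ = 2.106 × 10^16 kg
E = ½ m v² = 0.5 × 2.106 × 10^16 × (13500)² = 1.919 × 10^24 J
   = 1.919 × 10^24 / 4.184×10^15 = 4.587 × 10^8 Mt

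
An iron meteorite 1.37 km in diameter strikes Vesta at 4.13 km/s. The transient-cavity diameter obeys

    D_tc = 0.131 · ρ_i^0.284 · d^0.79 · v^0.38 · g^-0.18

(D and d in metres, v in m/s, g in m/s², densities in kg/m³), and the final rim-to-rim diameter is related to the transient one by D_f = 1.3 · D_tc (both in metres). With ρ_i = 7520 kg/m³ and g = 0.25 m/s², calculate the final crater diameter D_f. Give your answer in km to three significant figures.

In SI: d = 1370 m, v = 4130 m/s.
ρ_i^0.284 = 7520^0.284 = 12.61
d^0.79 = 1370^0.79 = 300.6
v^0.38 = 4130^0.38 = 23.66
g^-0.18 = 0.25^-0.18 = 1.283
D_tc = 0.131 × 12.61 × 300.6 × 23.66 × 1.283 = 15070 m
D_f = 1.3 × 15070 = 19591 m
     = 19.59 km

D_f ≈ 19.6 km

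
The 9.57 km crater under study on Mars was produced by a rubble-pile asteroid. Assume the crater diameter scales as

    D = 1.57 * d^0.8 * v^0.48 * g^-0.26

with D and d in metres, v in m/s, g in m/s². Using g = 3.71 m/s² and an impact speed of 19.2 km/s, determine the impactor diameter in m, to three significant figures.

d ≈ 222 m

Rearranging for d: d = [D / (1.57 · 19200^0.48 · 3.71^-0.26)]^(1/0.8).
D = 9570 m.
19200^0.48 = 113.8
3.71^-0.26 = 0.7112
Denominator = 1.57 × 113.8 × 0.7112 = 127.1
D / 127.1 = 9570 / 127.1 = 75.30
d = 75.30^(1/0.8) = 75.30^1.25 = 221.8 m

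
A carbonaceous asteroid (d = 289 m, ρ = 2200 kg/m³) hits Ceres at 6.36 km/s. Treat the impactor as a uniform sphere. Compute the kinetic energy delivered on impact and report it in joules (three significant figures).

v = 6360 m/s.
Mass m = (π/6) ρ d³ = (π/6) × 2200 × (289)³ = 2.780 × 10^10 kg
E = ½ m v² = 0.5 × 2.780 × 10^10 × (6360)² = 5.622 × 10^17 J

E ≈ 5.62 × 10^17 J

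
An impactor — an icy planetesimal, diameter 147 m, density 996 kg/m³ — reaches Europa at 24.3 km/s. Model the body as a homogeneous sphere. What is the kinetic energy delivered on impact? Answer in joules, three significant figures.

E ≈ 4.89 × 10^17 J

v = 24300 m/s.
Mass m = (π/6) ρ d³ = (π/6) × 996 × (147)³ = 1.657 × 10^9 kg
E = ½ m v² = 0.5 × 1.657 × 10^9 × (24300)² = 4.892 × 10^17 J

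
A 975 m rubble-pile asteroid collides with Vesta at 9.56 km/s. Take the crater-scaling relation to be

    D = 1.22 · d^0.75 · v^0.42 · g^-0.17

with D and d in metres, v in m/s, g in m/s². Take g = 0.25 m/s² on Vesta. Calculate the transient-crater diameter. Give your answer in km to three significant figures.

D ≈ 12.7 km

In SI units: v = 9560 m/s.
d^0.75 = 975^0.75 = 174.5
v^0.42 = 9560^0.42 = 46.97
g^-0.17 = 0.25^-0.17 = 1.266
D = 1.22 × 174.5 × 46.97 × 1.266 = 12659 m
   = 12.66 km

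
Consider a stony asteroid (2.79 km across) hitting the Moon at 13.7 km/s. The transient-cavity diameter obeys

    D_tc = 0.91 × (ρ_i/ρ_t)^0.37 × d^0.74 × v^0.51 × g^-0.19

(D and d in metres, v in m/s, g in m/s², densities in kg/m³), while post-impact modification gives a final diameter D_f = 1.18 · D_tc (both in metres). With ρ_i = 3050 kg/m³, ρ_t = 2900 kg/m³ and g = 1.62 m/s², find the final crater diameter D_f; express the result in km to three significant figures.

In SI: d = 2790 m, v = 13700 m/s.
(ρ_i/ρ_t)^0.37 = (3050/2900)^0.37 = 1.019
d^0.74 = 2790^0.74 = 354.6
v^0.51 = 13700^0.51 = 128.7
g^-0.19 = 1.62^-0.19 = 0.9124
D_tc = 0.91 × 1.019 × 354.6 × 128.7 × 0.9124 = 38610 m
D_f = 1.18 × 38610 = 45560 m
     = 45.56 km

D_f ≈ 45.6 km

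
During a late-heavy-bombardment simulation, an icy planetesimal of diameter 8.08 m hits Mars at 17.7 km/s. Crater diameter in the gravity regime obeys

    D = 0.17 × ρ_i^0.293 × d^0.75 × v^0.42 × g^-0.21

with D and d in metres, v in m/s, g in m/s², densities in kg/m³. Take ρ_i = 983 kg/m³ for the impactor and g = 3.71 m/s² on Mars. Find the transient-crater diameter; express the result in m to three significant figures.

In SI units: v = 17700 m/s.
ρ_i^0.293 = 983^0.293 = 7.530
d^0.75 = 8.08^0.75 = 4.792
v^0.42 = 17700^0.42 = 60.83
g^-0.21 = 3.71^-0.21 = 0.7593
D = 0.17 × 7.530 × 4.792 × 60.83 × 0.7593 = 283.3 m

D ≈ 283 m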